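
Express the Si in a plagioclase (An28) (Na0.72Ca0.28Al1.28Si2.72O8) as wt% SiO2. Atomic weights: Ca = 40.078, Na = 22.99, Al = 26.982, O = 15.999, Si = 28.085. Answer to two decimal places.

Formula mass = 266.695 g/mol.
2.72 Si → 2.7200 mol SiO2 per formula unit; M(SiO2) = 60.083, so SiO2 mass = 163.426 g.
163.426/266.695 × 100 = 61.28 wt%.

61.28 wt%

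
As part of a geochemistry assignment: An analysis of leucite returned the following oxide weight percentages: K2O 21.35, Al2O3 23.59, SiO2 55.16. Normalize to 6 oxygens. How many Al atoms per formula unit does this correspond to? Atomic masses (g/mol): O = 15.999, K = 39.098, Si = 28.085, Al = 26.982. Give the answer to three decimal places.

1.007 Al apfu

K2O: 21.35/94.195 = 0.22666 mol → 0.45332 mol K, 0.22666 mol O.
Al2O3: 23.59/101.961 = 0.23136 mol → 0.46272 mol Al, 0.69408 mol O.
SiO2: 55.16/60.083 = 0.91806 mol → 0.91806 mol Si, 1.83612 mol O.
Total oxygen = 2.75686 mol. Normalization factor = 6/2.75686 = 2.17639.
Al per 6 O = 0.46272 × 2.17639 = 1.007.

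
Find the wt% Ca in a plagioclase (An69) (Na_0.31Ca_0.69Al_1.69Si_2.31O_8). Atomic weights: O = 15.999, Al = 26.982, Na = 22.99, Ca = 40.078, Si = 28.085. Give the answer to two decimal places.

10.12 weight percent

M(Na_0.31Ca_0.69Al_1.69Si_2.31O_8) = 273.249 g/mol.
Ca contributes 0.69 × 40.078 = 27.654 g per mole.
27.654/273.249 = 0.1012 → 10.12%.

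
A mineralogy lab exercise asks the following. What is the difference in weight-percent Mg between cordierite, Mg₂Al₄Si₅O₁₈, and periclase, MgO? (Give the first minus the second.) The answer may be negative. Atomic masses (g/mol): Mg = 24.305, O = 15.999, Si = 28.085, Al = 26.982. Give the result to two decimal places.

-51.99 percentage points

First mineral: 48.610 g Mg in 584.945 g formula = 8.31 wt% Mg.
Second mineral: 24.305 g Mg in 40.304 g formula = 60.30 wt% Mg.
8.31% − 60.30% gives a difference of -51.99 percentage points.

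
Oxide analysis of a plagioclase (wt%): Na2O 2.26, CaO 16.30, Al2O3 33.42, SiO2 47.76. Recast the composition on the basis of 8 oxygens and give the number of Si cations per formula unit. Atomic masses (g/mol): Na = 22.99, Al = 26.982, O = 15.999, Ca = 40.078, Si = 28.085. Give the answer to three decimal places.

2.193 Si apfu

2.26 wt% Na2O ÷ 61.979 g/mol = 0.03646 mol, giving 0.07292 Na and 0.03646 O.
16.30 wt% CaO ÷ 56.077 g/mol = 0.29067 mol, giving 0.29067 Ca and 0.29067 O.
33.42 wt% Al2O3 ÷ 101.961 g/mol = 0.32777 mol, giving 0.65554 Al and 0.98331 O.
47.76 wt% SiO2 ÷ 60.083 g/mol = 0.79490 mol, giving 0.79490 Si and 1.58980 O.
Oxygen sums to 2.90024; scaling by 8/2.90024 = 2.75839 puts the formula on 8 O.
Si: 0.79490 × 2.75839 = 2.193 atoms per formula unit.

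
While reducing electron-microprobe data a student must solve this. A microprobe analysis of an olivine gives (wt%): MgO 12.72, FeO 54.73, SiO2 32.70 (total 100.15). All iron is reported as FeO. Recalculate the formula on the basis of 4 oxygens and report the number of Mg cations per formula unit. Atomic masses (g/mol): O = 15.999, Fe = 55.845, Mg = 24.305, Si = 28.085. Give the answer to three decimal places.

0.583 Mg apfu

12.72 wt% MgO ÷ 40.304 g/mol = 0.31560 mol, giving 0.31560 Mg and 0.31560 O.
54.73 wt% FeO ÷ 71.844 g/mol = 0.76179 mol, giving 0.76179 Fe and 0.76179 O.
32.70 wt% SiO2 ÷ 60.083 g/mol = 0.54425 mol, giving 0.54425 Si and 1.08850 O.
Oxygen sums to 2.16589; scaling by 4/2.16589 = 1.84682 puts the formula on 4 O.
Mg: 0.31560 × 1.84682 = 0.583 atoms per formula unit.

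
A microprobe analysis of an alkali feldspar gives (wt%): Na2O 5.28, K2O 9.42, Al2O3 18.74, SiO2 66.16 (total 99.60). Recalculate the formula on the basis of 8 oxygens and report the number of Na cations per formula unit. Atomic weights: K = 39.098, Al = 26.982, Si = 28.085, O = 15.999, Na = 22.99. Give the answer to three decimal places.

0.464 Na apfu

Na2O: 5.28/61.979 = 0.08519 mol → 0.17038 mol Na, 0.08519 mol O.
K2O: 9.42/94.195 = 0.10001 mol → 0.20002 mol K, 0.10001 mol O.
Al2O3: 18.74/101.961 = 0.18380 mol → 0.36760 mol Al, 0.55140 mol O.
SiO2: 66.16/60.083 = 1.10114 mol → 1.10114 mol Si, 2.20228 mol O.
Total oxygen = 2.93888 mol. Normalization factor = 8/2.93888 = 2.72213.
Na per 8 O = 0.17038 × 2.72213 = 0.464.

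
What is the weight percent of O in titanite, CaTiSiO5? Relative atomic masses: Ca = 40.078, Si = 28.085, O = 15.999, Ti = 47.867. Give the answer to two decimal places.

40.81 wt%

M(CaTiSiO5) = 196.025 g/mol.
O contributes 5 × 15.999 = 79.995 g per mole.
79.995/196.025 = 0.4081 → 40.81%.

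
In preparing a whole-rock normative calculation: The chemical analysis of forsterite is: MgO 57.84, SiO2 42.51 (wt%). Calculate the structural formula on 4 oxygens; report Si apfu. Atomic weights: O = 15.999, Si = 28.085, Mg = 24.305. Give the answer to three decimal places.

0.993 Si apfu

MgO (M=40.304): mol = 1.43509; Mg = 1.43509, O = 1.43509.
SiO2 (M=60.083): mol = 0.70752; Si = 0.70752, O = 1.41504.
ΣO = 2.85013; factor = 4/ΣO = 1.40344.
Si apfu = 0.70752 × 1.40344 = 0.993.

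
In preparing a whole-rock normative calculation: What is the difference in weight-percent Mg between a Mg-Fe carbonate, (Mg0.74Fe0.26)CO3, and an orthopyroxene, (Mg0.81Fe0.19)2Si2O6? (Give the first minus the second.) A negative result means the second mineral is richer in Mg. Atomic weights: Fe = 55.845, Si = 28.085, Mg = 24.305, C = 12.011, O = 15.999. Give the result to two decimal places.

0.93 percentage points

M((Mg0.74Fe0.26)CO3) = 92.513 g/mol, so wt% Mg = 17.986/92.513 × 100 = 19.44%.
M((Mg0.81Fe0.19)2Si2O6) = 212.759 g/mol, so wt% Mg = 39.374/212.759 × 100 = 18.51%.
19.44 − 18.51 = 0.93 pp.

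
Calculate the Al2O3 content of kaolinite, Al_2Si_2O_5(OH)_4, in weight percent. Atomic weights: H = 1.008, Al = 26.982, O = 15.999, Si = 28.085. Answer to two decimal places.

Formula mass = 258.157 g/mol.
2 Al → 1.0000 mol Al2O3 per formula unit; M(Al2O3) = 101.961, so Al2O3 mass = 101.961 g.
101.961/258.157 × 100 = 39.50 wt%.

39.50 wt%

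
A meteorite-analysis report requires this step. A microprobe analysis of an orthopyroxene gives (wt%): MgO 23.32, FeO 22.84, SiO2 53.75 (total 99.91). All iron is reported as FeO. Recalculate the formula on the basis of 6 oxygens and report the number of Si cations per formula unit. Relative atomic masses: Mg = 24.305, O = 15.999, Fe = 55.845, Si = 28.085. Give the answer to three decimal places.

1.999 Si apfu

MgO (M=40.304): mol = 0.57860; Mg = 0.57860, O = 0.57860.
FeO (M=71.844): mol = 0.31791; Fe = 0.31791, O = 0.31791.
SiO2 (M=60.083): mol = 0.89460; Si = 0.89460, O = 1.78920.
ΣO = 2.68571; factor = 6/ΣO = 2.23405.
Si apfu = 0.89460 × 2.23405 = 1.999.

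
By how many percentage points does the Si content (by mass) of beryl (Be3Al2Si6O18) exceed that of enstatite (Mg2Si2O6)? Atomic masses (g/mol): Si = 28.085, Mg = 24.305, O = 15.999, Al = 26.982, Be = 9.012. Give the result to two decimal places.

M(Be3Al2Si6O18) = 537.492 g/mol, so wt% Si = 168.510/537.492 × 100 = 31.35%.
M(Mg2Si2O6) = 200.774 g/mol, so wt% Si = 56.170/200.774 × 100 = 27.98%.
31.35 − 27.98 = 3.37 pp.

3.37 percentage points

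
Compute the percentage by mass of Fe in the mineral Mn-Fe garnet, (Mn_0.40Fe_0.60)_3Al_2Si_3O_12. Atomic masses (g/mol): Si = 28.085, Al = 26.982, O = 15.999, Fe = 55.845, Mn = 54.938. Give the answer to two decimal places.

M((Mn_0.40Fe_0.60)_3Al_2Si_3O_12) = 496.654 g/mol.
Fe contributes 1.80 × 55.845 = 100.521 g per mole.
100.521/496.654 = 0.2024 → 20.24%.

20.24 weight percent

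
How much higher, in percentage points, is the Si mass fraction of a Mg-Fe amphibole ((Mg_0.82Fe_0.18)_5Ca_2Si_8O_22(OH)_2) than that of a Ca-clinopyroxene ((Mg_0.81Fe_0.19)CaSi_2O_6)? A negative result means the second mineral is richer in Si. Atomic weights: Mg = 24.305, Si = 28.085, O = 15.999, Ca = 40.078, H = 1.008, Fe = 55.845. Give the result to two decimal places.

Si in (Mg_0.82Fe_0.18)_5Ca_2Si_8O_22(OH)_2: molar mass 840.739 g/mol; 8×28.085 = 224.680 g → 26.72 wt%.
Si in (Mg_0.81Fe_0.19)CaSi_2O_6: molar mass 222.540 g/mol; 2×28.085 = 56.170 g → 25.24 wt%.
Difference = 26.72 − 25.24 = 1.48 percentage points.

1.48 percentage points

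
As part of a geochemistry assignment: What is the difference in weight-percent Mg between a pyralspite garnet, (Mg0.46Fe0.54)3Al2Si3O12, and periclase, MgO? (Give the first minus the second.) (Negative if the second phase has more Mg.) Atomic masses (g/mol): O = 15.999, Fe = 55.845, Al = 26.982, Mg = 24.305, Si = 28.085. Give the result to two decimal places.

-52.92 percentage points

First mineral: 33.541 g Mg in 454.217 g formula = 7.38 wt% Mg.
Second mineral: 24.305 g Mg in 40.304 g formula = 60.30 wt% Mg.
7.38% − 60.30% gives a difference of -52.92 percentage points.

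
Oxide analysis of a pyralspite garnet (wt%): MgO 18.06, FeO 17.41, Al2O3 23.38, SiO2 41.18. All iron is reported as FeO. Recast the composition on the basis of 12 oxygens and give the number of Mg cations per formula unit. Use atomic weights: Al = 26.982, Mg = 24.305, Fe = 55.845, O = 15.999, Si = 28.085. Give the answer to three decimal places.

1.956 Mg apfu

MgO: 18.06/40.304 = 0.44809 mol → 0.44809 mol Mg, 0.44809 mol O.
FeO: 17.41/71.844 = 0.24233 mol → 0.24233 mol Fe, 0.24233 mol O.
Al2O3: 23.38/101.961 = 0.22930 mol → 0.45860 mol Al, 0.68790 mol O.
SiO2: 41.18/60.083 = 0.68539 mol → 0.68539 mol Si, 1.37078 mol O.
Total oxygen = 2.74910 mol. Normalization factor = 12/2.74910 = 4.36506.
Mg per 12 O = 0.44809 × 4.36506 = 1.956.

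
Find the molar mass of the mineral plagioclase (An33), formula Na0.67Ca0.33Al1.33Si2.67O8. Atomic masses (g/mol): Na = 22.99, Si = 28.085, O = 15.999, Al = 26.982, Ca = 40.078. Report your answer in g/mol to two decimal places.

267.49 g/mol

M = 0.67*22.99 + 0.33*40.078 + 1.33*26.982 + 2.67*28.085 + 8*15.999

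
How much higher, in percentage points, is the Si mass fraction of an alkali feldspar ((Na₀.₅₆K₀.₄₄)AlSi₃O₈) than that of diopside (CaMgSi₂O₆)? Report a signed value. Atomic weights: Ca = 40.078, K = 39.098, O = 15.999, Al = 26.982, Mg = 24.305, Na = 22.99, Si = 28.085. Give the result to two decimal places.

First mineral: 84.255 g Si in 269.307 g formula = 31.29 wt% Si.
Second mineral: 56.170 g Si in 216.547 g formula = 25.94 wt% Si.
31.29% − 25.94% gives a difference of 5.35 percentage points.

5.35 percentage points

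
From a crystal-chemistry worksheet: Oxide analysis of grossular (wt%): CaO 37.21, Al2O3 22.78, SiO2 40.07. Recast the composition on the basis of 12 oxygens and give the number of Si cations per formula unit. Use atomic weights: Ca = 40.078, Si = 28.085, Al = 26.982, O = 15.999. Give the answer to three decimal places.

CaO: 37.21/56.077 = 0.66355 mol → 0.66355 mol Ca, 0.66355 mol O.
Al2O3: 22.78/101.961 = 0.22342 mol → 0.44684 mol Al, 0.67026 mol O.
SiO2: 40.07/60.083 = 0.66691 mol → 0.66691 mol Si, 1.33382 mol O.
Total oxygen = 2.66763 mol. Normalization factor = 12/2.66763 = 4.49837.
Si per 12 O = 0.66691 × 4.49837 = 3.000.

3.000 Si apfu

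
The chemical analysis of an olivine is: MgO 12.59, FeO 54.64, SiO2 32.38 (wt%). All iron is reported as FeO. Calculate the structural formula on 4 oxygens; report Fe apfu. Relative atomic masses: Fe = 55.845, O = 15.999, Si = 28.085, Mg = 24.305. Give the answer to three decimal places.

1.414 Fe apfu

MgO: 12.59/40.304 = 0.31238 mol → 0.31238 mol Mg, 0.31238 mol O.
FeO: 54.64/71.844 = 0.76054 mol → 0.76054 mol Fe, 0.76054 mol O.
SiO2: 32.38/60.083 = 0.53892 mol → 0.53892 mol Si, 1.07784 mol O.
Total oxygen = 2.15076 mol. Normalization factor = 4/2.15076 = 1.85981.
Fe per 4 O = 0.76054 × 1.85981 = 1.414.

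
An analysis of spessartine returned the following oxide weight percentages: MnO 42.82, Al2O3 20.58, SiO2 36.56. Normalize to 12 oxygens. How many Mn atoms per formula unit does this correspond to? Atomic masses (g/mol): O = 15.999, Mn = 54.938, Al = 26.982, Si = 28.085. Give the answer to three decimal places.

2.986 Mn apfu

MnO (M=70.937): mol = 0.60363; Mn = 0.60363, O = 0.60363.
Al2O3 (M=101.961): mol = 0.20184; Al = 0.40368, O = 0.60552.
SiO2 (M=60.083): mol = 0.60849; Si = 0.60849, O = 1.21698.
ΣO = 2.42613; factor = 12/ΣO = 4.94615.
Mn apfu = 0.60363 × 4.94615 = 2.986.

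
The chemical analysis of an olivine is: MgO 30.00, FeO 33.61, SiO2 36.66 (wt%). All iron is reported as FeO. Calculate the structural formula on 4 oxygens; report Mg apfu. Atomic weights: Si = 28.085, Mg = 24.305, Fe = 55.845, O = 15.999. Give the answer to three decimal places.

1.224 Mg apfu

MgO: 30.00/40.304 = 0.74434 mol → 0.74434 mol Mg, 0.74434 mol O.
FeO: 33.61/71.844 = 0.46782 mol → 0.46782 mol Fe, 0.46782 mol O.
SiO2: 36.66/60.083 = 0.61016 mol → 0.61016 mol Si, 1.22032 mol O.
Total oxygen = 2.43248 mol. Normalization factor = 4/2.43248 = 1.64441.
Mg per 4 O = 0.74434 × 1.64441 = 1.224.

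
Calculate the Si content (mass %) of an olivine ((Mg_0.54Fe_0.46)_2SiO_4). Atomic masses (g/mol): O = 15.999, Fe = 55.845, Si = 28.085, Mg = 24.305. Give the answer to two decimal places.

Molar mass of (Mg_0.54Fe_0.46)_2SiO_4: 1.08·24.305 + 0.92·55.845 + 1·28.085 + 4·15.999 = 169.708 g/mol.
Mass of Si per formula unit: 1 × 28.085 = 28.085 g.
Weight fraction Si = 28.085 / 169.708 = 0.1655.

16.55 mass %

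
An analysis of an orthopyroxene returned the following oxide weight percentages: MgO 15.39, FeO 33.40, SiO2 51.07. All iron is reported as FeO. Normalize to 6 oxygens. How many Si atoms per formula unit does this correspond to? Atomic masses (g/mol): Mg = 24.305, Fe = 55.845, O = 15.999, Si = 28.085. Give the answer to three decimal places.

15.39 wt% MgO ÷ 40.304 g/mol = 0.38185 mol, giving 0.38185 Mg and 0.38185 O.
33.40 wt% FeO ÷ 71.844 g/mol = 0.46490 mol, giving 0.46490 Fe and 0.46490 O.
51.07 wt% SiO2 ÷ 60.083 g/mol = 0.84999 mol, giving 0.84999 Si and 1.69998 O.
Oxygen sums to 2.54673; scaling by 6/2.54673 = 2.35596 puts the formula on 6 O.
Si: 0.84999 × 2.35596 = 2.003 atoms per formula unit.

2.003 Si apfu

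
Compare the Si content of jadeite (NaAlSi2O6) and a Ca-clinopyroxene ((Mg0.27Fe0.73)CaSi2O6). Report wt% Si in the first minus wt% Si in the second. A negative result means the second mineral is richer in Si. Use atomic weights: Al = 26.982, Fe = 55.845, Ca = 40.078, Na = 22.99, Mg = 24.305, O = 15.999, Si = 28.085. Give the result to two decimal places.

M(NaAlSi2O6) = 202.136 g/mol, so wt% Si = 56.170/202.136 × 100 = 27.79%.
M((Mg0.27Fe0.73)CaSi2O6) = 239.571 g/mol, so wt% Si = 56.170/239.571 × 100 = 23.45%.
27.79 − 23.45 = 4.34 pp.

4.34 percentage points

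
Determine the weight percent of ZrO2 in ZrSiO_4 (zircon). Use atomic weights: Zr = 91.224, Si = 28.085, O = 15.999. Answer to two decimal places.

67.22 wt%

M(ZrSiO_4) = 183.305 g/mol; M(ZrO2) = 123.222 g/mol.
Moles ZrO2 per formula unit = 1 Zr ÷ 1 = 1.0000.
ZrO2 fraction = (1.0000 × 123.222) / 183.305 = 123.222/183.305 = 0.6722.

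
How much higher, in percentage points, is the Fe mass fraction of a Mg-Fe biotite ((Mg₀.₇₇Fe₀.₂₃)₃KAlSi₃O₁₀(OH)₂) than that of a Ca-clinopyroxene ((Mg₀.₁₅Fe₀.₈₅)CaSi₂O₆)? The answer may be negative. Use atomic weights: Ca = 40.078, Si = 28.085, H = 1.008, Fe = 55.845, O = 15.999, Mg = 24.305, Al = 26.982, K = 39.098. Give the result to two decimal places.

Fe in (Mg₀.₇₇Fe₀.₂₃)₃KAlSi₃O₁₀(OH)₂: molar mass 439.017 g/mol; 0.69×55.845 = 38.533 g → 8.78 wt%.
Fe in (Mg₀.₁₅Fe₀.₈₅)CaSi₂O₆: molar mass 243.356 g/mol; 0.85×55.845 = 47.468 g → 19.51 wt%.
Difference = 8.78 − 19.51 = -10.73 percentage points.

-10.73 percentage points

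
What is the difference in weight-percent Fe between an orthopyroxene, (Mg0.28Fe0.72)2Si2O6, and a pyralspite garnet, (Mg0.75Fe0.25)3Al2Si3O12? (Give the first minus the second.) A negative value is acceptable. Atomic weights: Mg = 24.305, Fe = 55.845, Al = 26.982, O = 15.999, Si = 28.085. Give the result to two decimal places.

22.85 percentage points

M((Mg0.28Fe0.72)2Si2O6) = 246.192 g/mol, so wt% Fe = 80.417/246.192 × 100 = 32.66%.
M((Mg0.75Fe0.25)3Al2Si3O12) = 426.777 g/mol, so wt% Fe = 41.884/426.777 × 100 = 9.81%.
32.66 − 9.81 = 22.85 pp.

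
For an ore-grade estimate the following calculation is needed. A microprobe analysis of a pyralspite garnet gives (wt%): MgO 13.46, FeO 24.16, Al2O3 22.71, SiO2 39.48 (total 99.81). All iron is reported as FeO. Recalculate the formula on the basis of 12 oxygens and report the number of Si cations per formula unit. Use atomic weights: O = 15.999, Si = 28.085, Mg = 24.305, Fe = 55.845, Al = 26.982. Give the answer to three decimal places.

2.973 Si apfu

MgO: 13.46/40.304 = 0.33396 mol → 0.33396 mol Mg, 0.33396 mol O.
FeO: 24.16/71.844 = 0.33628 mol → 0.33628 mol Fe, 0.33628 mol O.
Al2O3: 22.71/101.961 = 0.22273 mol → 0.44546 mol Al, 0.66819 mol O.
SiO2: 39.48/60.083 = 0.65709 mol → 0.65709 mol Si, 1.31418 mol O.
Total oxygen = 2.65261 mol. Normalization factor = 12/2.65261 = 4.52385.
Si per 12 O = 0.65709 × 4.52385 = 2.973.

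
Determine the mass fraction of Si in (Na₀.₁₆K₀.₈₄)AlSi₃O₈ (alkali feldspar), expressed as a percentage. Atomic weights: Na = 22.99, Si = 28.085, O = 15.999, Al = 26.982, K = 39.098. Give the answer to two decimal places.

30.55 weight percent

Molar mass of (Na₀.₁₆K₀.₈₄)AlSi₃O₈: 0.16×22.99 + 0.84×39.098 + 1×26.982 + 3×28.085 + 8×15.999 = 275.750 g/mol.
Mass of Si per formula unit: 3 × 28.085 = 84.255 g.
Weight fraction Si = 84.255 / 275.750 = 0.3055.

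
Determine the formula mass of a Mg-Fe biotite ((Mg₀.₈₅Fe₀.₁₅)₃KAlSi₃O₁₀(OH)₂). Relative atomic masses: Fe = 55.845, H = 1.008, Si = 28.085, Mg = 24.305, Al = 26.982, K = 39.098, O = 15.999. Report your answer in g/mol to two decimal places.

The formula mass is the sum 2.55·24.305 + 0.45·55.845 + 1·39.098 + 1·26.982 + 3·28.085 + 12·15.999 + 2·1.008.

431.45 g/mol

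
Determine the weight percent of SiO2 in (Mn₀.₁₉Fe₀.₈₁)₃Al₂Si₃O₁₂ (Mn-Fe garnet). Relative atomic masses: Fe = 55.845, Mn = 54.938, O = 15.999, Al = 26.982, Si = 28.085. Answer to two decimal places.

36.25 wt%

Formula mass = 497.225 g/mol.
3 Si → 3.0000 mol SiO2 per formula unit; M(SiO2) = 60.083, so SiO2 mass = 180.249 g.
180.249/497.225 × 100 = 36.25 wt%.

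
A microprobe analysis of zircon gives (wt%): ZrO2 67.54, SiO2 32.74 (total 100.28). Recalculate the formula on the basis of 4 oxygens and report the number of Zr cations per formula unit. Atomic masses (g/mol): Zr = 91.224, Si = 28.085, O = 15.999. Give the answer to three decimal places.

ZrO2 (M=123.222): mol = 0.54812; Zr = 0.54812, O = 1.09624.
SiO2 (M=60.083): mol = 0.54491; Si = 0.54491, O = 1.08982.
ΣO = 2.18606; factor = 4/ΣO = 1.82978.
Zr apfu = 0.54812 × 1.82978 = 1.003.

1.003 Zr apfu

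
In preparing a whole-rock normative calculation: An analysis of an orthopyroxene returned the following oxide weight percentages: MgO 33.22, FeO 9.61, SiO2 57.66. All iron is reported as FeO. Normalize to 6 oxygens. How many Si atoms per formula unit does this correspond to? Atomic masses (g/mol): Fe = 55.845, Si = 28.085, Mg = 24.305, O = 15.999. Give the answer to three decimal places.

2.001 Si apfu

MgO (M=40.304): mol = 0.82424; Mg = 0.82424, O = 0.82424.
FeO (M=71.844): mol = 0.13376; Fe = 0.13376, O = 0.13376.
SiO2 (M=60.083): mol = 0.95967; Si = 0.95967, O = 1.91934.
ΣO = 2.87734; factor = 6/ΣO = 2.08526.
Si apfu = 0.95967 × 2.08526 = 2.001.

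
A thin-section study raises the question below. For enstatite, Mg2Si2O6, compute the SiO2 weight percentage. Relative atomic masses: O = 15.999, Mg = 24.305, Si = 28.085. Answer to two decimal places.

M(Mg2Si2O6) = 200.774 g/mol; M(SiO2) = 60.083 g/mol.
Moles SiO2 per formula unit = 2 Si ÷ 1 = 2.0000.
SiO2 fraction = (2.0000 × 60.083) / 200.774 = 120.166/200.774 = 0.5985.

59.85 wt%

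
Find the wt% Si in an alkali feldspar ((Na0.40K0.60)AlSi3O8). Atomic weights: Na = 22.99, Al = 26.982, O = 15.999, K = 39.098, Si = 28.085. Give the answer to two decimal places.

30.99 weight percent

Formula mass = 0.40×22.99 + 0.60×39.098 + 1×26.982 + 3×28.085 + 8×15.999 = 271.884 g/mol, of which 84.255 g is Si.
So Si makes up 84.255/271.884 = 0.3099 of the mass, i.e. 30.99%.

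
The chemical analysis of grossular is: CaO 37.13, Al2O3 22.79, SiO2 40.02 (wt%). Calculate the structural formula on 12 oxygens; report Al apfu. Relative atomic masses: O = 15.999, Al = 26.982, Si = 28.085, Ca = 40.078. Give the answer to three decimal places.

37.13 wt% CaO ÷ 56.077 g/mol = 0.66213 mol, giving 0.66213 Ca and 0.66213 O.
22.79 wt% Al2O3 ÷ 101.961 g/mol = 0.22352 mol, giving 0.44704 Al and 0.67056 O.
40.02 wt% SiO2 ÷ 60.083 g/mol = 0.66608 mol, giving 0.66608 Si and 1.33216 O.
Oxygen sums to 2.66485; scaling by 12/2.66485 = 4.50307 puts the formula on 12 O.
Al: 0.44704 × 4.50307 = 2.013 atoms per formula unit.

2.013 Al apfu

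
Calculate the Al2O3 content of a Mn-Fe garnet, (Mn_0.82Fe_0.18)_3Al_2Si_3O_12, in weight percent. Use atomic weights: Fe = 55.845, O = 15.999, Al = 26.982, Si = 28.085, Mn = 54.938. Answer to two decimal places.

Formula mass = 495.511 g/mol.
2 Al → 1.0000 mol Al2O3 per formula unit; M(Al2O3) = 101.961, so Al2O3 mass = 101.961 g.
101.961/495.511 × 100 = 20.58 wt%.

20.58 wt%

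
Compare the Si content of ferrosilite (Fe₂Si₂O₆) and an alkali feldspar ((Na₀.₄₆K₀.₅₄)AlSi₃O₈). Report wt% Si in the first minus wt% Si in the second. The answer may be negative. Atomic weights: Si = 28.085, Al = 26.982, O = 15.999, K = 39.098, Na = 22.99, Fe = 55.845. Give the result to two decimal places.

M(Fe₂Si₂O₆) = 263.854 g/mol, so wt% Si = 56.170/263.854 × 100 = 21.29%.
M((Na₀.₄₆K₀.₅₄)AlSi₃O₈) = 270.917 g/mol, so wt% Si = 84.255/270.917 × 100 = 31.10%.
21.29 − 31.10 = -9.81 pp.

-9.81 percentage points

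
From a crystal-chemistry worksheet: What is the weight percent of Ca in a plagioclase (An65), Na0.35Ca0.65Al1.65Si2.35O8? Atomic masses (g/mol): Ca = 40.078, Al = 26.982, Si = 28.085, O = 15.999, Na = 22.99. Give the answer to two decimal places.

9.56 weight percent

M(Na0.35Ca0.65Al1.65Si2.35O8) = 272.609 g/mol.
Ca contributes 0.65 × 40.078 = 26.051 g per mole.
26.051/272.609 = 0.0956 → 9.56%.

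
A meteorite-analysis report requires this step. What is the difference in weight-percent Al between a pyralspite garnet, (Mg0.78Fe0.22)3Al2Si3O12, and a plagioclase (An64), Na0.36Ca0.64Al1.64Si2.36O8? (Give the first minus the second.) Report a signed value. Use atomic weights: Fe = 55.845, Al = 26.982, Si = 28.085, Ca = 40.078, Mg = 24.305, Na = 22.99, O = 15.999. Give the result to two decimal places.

-3.51 percentage points

First mineral: 53.964 g Al in 423.938 g formula = 12.73 wt% Al.
Second mineral: 44.250 g Al in 272.449 g formula = 16.24 wt% Al.
12.73% − 16.24% gives a difference of -3.51 percentage points.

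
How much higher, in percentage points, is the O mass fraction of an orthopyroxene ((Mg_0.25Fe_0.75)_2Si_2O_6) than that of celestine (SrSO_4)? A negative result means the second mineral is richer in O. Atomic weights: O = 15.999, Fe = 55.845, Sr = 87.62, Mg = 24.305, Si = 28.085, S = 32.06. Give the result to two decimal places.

3.85 percentage points

First mineral: 95.994 g O in 248.084 g formula = 38.69 wt% O.
Second mineral: 63.996 g O in 183.676 g formula = 34.84 wt% O.
38.69% − 34.84% gives a difference of 3.85 percentage points.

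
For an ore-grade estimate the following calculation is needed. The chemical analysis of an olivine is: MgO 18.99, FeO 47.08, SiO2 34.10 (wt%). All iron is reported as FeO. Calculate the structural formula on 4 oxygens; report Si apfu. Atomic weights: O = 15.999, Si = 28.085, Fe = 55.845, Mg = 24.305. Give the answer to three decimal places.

1.004 Si apfu

18.99 wt% MgO ÷ 40.304 g/mol = 0.47117 mol, giving 0.47117 Mg and 0.47117 O.
47.08 wt% FeO ÷ 71.844 g/mol = 0.65531 mol, giving 0.65531 Fe and 0.65531 O.
34.10 wt% SiO2 ÷ 60.083 g/mol = 0.56755 mol, giving 0.56755 Si and 1.13510 O.
Oxygen sums to 2.26158; scaling by 4/2.26158 = 1.76867 puts the formula on 4 O.
Si: 0.56755 × 1.76867 = 1.004 atoms per formula unit.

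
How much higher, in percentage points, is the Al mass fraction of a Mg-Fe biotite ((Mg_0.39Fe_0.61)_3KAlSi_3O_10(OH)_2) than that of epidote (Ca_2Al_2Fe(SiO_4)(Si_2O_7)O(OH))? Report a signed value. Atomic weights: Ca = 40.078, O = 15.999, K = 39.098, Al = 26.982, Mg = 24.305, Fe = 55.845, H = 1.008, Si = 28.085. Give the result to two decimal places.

M((Mg_0.39Fe_0.61)_3KAlSi_3O_10(OH)_2) = 474.972 g/mol, so wt% Al = 26.982/474.972 × 100 = 5.68%.
M(Ca_2Al_2Fe(SiO_4)(Si_2O_7)O(OH)) = 483.215 g/mol, so wt% Al = 53.964/483.215 × 100 = 11.17%.
5.68 − 11.17 = -5.49 pp.

-5.49 percentage points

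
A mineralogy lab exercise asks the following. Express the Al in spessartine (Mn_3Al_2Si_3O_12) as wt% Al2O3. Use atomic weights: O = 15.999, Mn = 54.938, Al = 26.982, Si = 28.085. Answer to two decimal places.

20.60 wt%

Formula mass = 495.021 g/mol.
2 Al → 1.0000 mol Al2O3 per formula unit; M(Al2O3) = 101.961, so Al2O3 mass = 101.961 g.
101.961/495.021 × 100 = 20.60 wt%.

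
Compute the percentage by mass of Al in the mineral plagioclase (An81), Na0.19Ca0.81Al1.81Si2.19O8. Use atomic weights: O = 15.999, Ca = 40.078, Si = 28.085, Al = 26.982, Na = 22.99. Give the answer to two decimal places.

Molar mass of Na0.19Ca0.81Al1.81Si2.19O8: 0.19*22.99 + 0.81*40.078 + 1.81*26.982 + 2.19*28.085 + 8*15.999 = 275.167 g/mol.
Mass of Al per formula unit: 1.81 × 26.982 = 48.837 g.
Weight fraction Al = 48.837 / 275.167 = 0.1775.

17.75 weight percent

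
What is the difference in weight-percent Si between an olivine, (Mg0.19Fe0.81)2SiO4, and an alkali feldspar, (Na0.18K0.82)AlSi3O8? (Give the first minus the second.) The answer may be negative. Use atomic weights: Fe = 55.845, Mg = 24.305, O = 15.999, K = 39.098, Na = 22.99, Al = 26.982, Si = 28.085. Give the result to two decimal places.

M((Mg0.19Fe0.81)2SiO4) = 191.786 g/mol, so wt% Si = 28.085/191.786 × 100 = 14.64%.
M((Na0.18K0.82)AlSi3O8) = 275.428 g/mol, so wt% Si = 84.255/275.428 × 100 = 30.59%.
14.64 − 30.59 = -15.95 pp.

-15.95 percentage points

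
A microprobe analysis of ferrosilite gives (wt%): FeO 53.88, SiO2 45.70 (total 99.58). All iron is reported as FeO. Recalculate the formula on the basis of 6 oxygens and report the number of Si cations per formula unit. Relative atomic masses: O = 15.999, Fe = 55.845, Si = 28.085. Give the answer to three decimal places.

2.009 Si apfu

53.88 wt% FeO ÷ 71.844 g/mol = 0.74996 mol, giving 0.74996 Fe and 0.74996 O.
45.70 wt% SiO2 ÷ 60.083 g/mol = 0.76061 mol, giving 0.76061 Si and 1.52122 O.
Oxygen sums to 2.27118; scaling by 6/2.27118 = 2.64180 puts the formula on 6 O.
Si: 0.76061 × 2.64180 = 2.009 atoms per formula unit.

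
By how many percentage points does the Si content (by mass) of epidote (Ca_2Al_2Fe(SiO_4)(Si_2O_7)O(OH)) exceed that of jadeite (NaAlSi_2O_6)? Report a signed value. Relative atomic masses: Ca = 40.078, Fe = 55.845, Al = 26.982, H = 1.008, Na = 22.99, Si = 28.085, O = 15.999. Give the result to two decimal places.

-10.35 percentage points

M(Ca_2Al_2Fe(SiO_4)(Si_2O_7)O(OH)) = 483.215 g/mol, so wt% Si = 84.255/483.215 × 100 = 17.44%.
M(NaAlSi_2O_6) = 202.136 g/mol, so wt% Si = 56.170/202.136 × 100 = 27.79%.
17.44 − 27.79 = -10.35 pp.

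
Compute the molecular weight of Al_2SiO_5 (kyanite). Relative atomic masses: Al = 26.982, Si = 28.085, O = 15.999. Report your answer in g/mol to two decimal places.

162.04 g/mol

The formula mass is the sum 2*26.982 + 1*28.085 + 5*15.999.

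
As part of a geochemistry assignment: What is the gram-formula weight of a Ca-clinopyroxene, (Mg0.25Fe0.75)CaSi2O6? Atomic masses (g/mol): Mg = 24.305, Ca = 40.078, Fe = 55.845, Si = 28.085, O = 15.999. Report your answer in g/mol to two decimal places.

240.20 g/mol

M = 0.25×24.305 + 0.75×55.845 + 1×40.078 + 2×28.085 + 6×15.999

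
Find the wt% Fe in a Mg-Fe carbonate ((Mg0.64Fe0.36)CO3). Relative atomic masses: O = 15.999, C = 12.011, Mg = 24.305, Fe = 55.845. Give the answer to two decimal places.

21.01 weight percent

Molar mass of (Mg0.64Fe0.36)CO3: 0.64·24.305 + 0.36·55.845 + 1·12.011 + 3·15.999 = 95.667 g/mol.
Mass of Fe per formula unit: 0.36 × 55.845 = 20.104 g.
Weight fraction Fe = 20.104 / 95.667 = 0.2101.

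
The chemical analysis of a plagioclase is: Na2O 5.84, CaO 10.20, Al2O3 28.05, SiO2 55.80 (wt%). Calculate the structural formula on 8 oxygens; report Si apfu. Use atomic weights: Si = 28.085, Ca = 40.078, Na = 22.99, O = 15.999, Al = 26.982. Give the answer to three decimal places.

Na2O (M=61.979): mol = 0.09423; Na = 0.18846, O = 0.09423.
CaO (M=56.077): mol = 0.18189; Ca = 0.18189, O = 0.18189.
Al2O3 (M=101.961): mol = 0.27511; Al = 0.55022, O = 0.82533.
SiO2 (M=60.083): mol = 0.92872; Si = 0.92872, O = 1.85744.
ΣO = 2.95889; factor = 8/ΣO = 2.70372.
Si apfu = 0.92872 × 2.70372 = 2.511.

2.511 Si apfu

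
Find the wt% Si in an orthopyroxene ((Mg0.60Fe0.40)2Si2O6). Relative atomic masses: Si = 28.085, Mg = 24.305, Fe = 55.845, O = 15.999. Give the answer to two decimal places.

24.85 mass %

Formula mass = 1.20·24.305 + 0.80·55.845 + 2·28.085 + 6·15.999 = 226.006 g/mol, of which 56.170 g is Si.
So Si makes up 56.170/226.006 = 0.2485 of the mass, i.e. 24.85%.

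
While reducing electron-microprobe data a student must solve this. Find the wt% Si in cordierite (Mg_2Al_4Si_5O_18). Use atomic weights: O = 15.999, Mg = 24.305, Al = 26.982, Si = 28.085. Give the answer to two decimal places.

24.01 mass %

M(Mg_2Al_4Si_5O_18) = 584.945 g/mol.
Si contributes 5 × 28.085 = 140.425 g per mole.
140.425/584.945 = 0.2401 → 24.01%.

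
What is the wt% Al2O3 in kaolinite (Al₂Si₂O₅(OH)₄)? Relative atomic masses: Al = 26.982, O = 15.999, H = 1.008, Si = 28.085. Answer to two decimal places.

39.50 wt%

Formula mass = 258.157 g/mol.
2 Al → 1.0000 mol Al2O3 per formula unit; M(Al2O3) = 101.961, so Al2O3 mass = 101.961 g.
101.961/258.157 × 100 = 39.50 wt%.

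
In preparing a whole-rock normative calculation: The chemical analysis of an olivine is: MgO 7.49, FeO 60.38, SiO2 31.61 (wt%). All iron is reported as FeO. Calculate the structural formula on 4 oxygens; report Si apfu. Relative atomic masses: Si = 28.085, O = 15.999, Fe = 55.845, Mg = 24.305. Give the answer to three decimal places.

1.012 Si apfu

MgO (M=40.304): mol = 0.18584; Mg = 0.18584, O = 0.18584.
FeO (M=71.844): mol = 0.84043; Fe = 0.84043, O = 0.84043.
SiO2 (M=60.083): mol = 0.52611; Si = 0.52611, O = 1.05222.
ΣO = 2.07849; factor = 4/ΣO = 1.92447.
Si apfu = 0.52611 × 1.92447 = 1.012.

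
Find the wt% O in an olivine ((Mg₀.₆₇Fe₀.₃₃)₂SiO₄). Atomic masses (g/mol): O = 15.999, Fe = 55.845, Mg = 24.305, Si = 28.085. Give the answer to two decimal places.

Molar mass of (Mg₀.₆₇Fe₀.₃₃)₂SiO₄: 1.34×24.305 + 0.66×55.845 + 1×28.085 + 4×15.999 = 161.507 g/mol.
Mass of O per formula unit: 4 × 15.999 = 63.996 g.
Weight fraction O = 63.996 / 161.507 = 0.3962.

39.62 wt%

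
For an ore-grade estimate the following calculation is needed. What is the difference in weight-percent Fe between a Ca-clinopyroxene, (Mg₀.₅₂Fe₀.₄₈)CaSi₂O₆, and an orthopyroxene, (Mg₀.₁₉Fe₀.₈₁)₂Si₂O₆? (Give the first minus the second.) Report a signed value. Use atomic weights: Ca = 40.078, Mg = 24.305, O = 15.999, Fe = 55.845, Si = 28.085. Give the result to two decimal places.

-24.35 percentage points

Fe in (Mg₀.₅₂Fe₀.₄₈)CaSi₂O₆: molar mass 231.686 g/mol; 0.48×55.845 = 26.806 g → 11.57 wt%.
Fe in (Mg₀.₁₉Fe₀.₈₁)₂Si₂O₆: molar mass 251.869 g/mol; 1.62×55.845 = 90.469 g → 35.92 wt%.
Difference = 11.57 − 35.92 = -24.35 percentage points.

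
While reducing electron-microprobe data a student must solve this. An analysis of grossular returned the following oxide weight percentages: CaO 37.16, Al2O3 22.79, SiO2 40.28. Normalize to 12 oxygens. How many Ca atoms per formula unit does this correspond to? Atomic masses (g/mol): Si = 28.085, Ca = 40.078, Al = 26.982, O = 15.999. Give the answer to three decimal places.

CaO (M=56.077): mol = 0.66266; Ca = 0.66266, O = 0.66266.
Al2O3 (M=101.961): mol = 0.22352; Al = 0.44704, O = 0.67056.
SiO2 (M=60.083): mol = 0.67041; Si = 0.67041, O = 1.34082.
ΣO = 2.67404; factor = 12/ΣO = 4.48759.
Ca apfu = 0.66266 × 4.48759 = 2.974.

2.974 Ca apfu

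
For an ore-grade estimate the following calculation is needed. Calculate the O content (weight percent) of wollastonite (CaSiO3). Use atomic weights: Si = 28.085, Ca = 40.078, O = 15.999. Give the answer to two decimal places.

41.32 weight percent

M(CaSiO3) = 116.160 g/mol.
O contributes 3 × 15.999 = 47.997 g per mole.
47.997/116.160 = 0.4132 → 41.32%.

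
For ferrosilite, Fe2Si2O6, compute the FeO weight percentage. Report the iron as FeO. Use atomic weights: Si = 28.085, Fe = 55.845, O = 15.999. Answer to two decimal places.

54.46 wt%

Formula mass = 263.854 g/mol.
2 Fe → 2.0000 mol FeO per formula unit; M(FeO) = 71.844, so FeO mass = 143.688 g.
143.688/263.854 × 100 = 54.46 wt%.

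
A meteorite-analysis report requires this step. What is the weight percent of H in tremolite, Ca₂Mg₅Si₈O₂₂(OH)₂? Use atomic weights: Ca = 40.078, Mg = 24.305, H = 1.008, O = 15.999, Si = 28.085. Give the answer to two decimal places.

0.25 mass %

Formula mass = 2*40.078 + 5*24.305 + 8*28.085 + 24*15.999 + 2*1.008 = 812.353 g/mol, of which 2.016 g is H.
So H makes up 2.016/812.353 = 0.0025 of the mass, i.e. 0.25%.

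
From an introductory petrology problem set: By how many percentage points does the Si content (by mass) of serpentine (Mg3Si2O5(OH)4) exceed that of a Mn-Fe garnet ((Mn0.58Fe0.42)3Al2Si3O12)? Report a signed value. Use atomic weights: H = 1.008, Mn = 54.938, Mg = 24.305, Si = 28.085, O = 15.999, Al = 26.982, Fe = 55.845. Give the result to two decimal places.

First mineral: 56.170 g Si in 277.108 g formula = 20.27 wt% Si.
Second mineral: 84.255 g Si in 496.164 g formula = 16.98 wt% Si.
20.27% − 16.98% gives a difference of 3.29 percentage points.

3.29 percentage points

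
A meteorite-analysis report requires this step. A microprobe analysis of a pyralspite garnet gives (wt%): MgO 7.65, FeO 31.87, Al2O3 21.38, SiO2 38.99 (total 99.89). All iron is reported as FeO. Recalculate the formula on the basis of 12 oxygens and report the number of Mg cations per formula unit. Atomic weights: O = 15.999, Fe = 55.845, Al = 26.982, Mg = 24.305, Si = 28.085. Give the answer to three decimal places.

7.65 wt% MgO ÷ 40.304 g/mol = 0.18981 mol, giving 0.18981 Mg and 0.18981 O.
31.87 wt% FeO ÷ 71.844 g/mol = 0.44360 mol, giving 0.44360 Fe and 0.44360 O.
21.38 wt% Al2O3 ÷ 101.961 g/mol = 0.20969 mol, giving 0.41938 Al and 0.62907 O.
38.99 wt% SiO2 ÷ 60.083 g/mol = 0.64894 mol, giving 0.64894 Si and 1.29788 O.
Oxygen sums to 2.56036; scaling by 12/2.56036 = 4.68684 puts the formula on 12 O.
Mg: 0.18981 × 4.68684 = 0.890 atoms per formula unit.

0.890 Mg apfu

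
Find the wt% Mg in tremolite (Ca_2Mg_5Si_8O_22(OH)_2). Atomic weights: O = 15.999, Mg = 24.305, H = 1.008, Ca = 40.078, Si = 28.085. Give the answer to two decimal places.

14.96 wt%

Molar mass of Ca_2Mg_5Si_8O_22(OH)_2: 2·40.078 + 5·24.305 + 8·28.085 + 24·15.999 + 2·1.008 = 812.353 g/mol.
Mass of Mg per formula unit: 5 × 24.305 = 121.525 g.
Weight fraction Mg = 121.525 / 812.353 = 0.1496.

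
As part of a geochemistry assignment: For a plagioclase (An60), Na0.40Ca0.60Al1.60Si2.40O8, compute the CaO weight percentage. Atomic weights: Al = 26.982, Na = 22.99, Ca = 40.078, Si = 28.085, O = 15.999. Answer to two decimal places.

Formula mass = 271.810 g/mol.
0.60 Ca → 0.6000 mol CaO per formula unit; M(CaO) = 56.077, so CaO mass = 33.646 g.
33.646/271.810 × 100 = 12.38 wt%.

12.38 wt%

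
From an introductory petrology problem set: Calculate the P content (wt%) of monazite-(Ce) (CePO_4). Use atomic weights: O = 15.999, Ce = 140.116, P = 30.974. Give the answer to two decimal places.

Molar mass of CePO_4: 1*140.116 + 1*30.974 + 4*15.999 = 235.086 g/mol.
Mass of P per formula unit: 1 × 30.974 = 30.974 g.
Weight fraction P = 30.974 / 235.086 = 0.1318.

13.18 wt%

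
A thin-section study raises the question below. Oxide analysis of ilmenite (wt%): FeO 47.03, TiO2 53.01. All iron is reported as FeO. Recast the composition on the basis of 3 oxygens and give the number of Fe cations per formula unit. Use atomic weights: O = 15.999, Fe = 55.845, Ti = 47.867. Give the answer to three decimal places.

0.991 Fe apfu

FeO (M=71.844): mol = 0.65461; Fe = 0.65461, O = 0.65461.
TiO2 (M=79.865): mol = 0.66375; Ti = 0.66375, O = 1.32750.
ΣO = 1.98211; factor = 3/ΣO = 1.51354.
Fe apfu = 0.65461 × 1.51354 = 0.991.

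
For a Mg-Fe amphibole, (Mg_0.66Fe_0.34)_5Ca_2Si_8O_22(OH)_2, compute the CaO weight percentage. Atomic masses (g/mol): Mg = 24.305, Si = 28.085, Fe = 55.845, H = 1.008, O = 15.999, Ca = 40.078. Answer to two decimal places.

M((Mg_0.66Fe_0.34)_5Ca_2Si_8O_22(OH)_2) = 865.971 g/mol; M(CaO) = 56.077 g/mol.
Moles CaO per formula unit = 2 Ca ÷ 1 = 2.0000.
CaO fraction = (2.0000 × 56.077) / 865.971 = 112.154/865.971 = 0.1295.

12.95 wt%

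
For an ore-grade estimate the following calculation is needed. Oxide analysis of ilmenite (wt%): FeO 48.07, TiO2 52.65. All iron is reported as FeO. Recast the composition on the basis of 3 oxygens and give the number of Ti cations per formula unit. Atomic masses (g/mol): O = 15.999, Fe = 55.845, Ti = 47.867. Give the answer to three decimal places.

0.995 Ti apfu

FeO: 48.07/71.844 = 0.66909 mol → 0.66909 mol Fe, 0.66909 mol O.
TiO2: 52.65/79.865 = 0.65924 mol → 0.65924 mol Ti, 1.31848 mol O.
Total oxygen = 1.98757 mol. Normalization factor = 3/1.98757 = 1.50938.
Ti per 3 O = 0.65924 × 1.50938 = 0.995.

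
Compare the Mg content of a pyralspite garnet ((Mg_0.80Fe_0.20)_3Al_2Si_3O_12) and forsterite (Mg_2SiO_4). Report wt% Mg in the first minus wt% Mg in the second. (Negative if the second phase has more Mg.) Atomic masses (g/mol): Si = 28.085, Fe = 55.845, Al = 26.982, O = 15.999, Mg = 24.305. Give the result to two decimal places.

First mineral: 58.332 g Mg in 422.046 g formula = 13.82 wt% Mg.
Second mineral: 48.610 g Mg in 140.691 g formula = 34.55 wt% Mg.
13.82% − 34.55% gives a difference of -20.73 percentage points.

-20.73 percentage points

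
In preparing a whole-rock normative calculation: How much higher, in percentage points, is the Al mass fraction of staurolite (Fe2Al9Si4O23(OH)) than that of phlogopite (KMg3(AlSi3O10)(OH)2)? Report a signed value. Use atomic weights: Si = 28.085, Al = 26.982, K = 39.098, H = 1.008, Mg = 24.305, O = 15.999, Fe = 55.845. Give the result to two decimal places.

M(Fe2Al9Si4O23(OH)) = 851.852 g/mol, so wt% Al = 242.838/851.852 × 100 = 28.51%.
M(KMg3(AlSi3O10)(OH)2) = 417.254 g/mol, so wt% Al = 26.982/417.254 × 100 = 6.47%.
28.51 − 6.47 = 22.04 pp.

22.04 percentage points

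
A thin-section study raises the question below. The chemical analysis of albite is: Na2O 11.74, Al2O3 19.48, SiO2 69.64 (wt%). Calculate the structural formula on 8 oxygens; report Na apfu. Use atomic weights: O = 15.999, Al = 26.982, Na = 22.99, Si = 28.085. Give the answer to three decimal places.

Na2O: 11.74/61.979 = 0.18942 mol → 0.37884 mol Na, 0.18942 mol O.
Al2O3: 19.48/101.961 = 0.19105 mol → 0.38210 mol Al, 0.57315 mol O.
SiO2: 69.64/60.083 = 1.15906 mol → 1.15906 mol Si, 2.31812 mol O.
Total oxygen = 3.08069 mol. Normalization factor = 8/3.08069 = 2.59682.
Na per 8 O = 0.37884 × 2.59682 = 0.984.

0.984 Na apfu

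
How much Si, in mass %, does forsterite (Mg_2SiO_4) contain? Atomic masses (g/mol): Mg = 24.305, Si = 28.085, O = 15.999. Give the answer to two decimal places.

Molar mass of Mg_2SiO_4: 2*24.305 + 1*28.085 + 4*15.999 = 140.691 g/mol.
Mass of Si per formula unit: 1 × 28.085 = 28.085 g.
Weight fraction Si = 28.085 / 140.691 = 0.1996.

19.96 mass %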